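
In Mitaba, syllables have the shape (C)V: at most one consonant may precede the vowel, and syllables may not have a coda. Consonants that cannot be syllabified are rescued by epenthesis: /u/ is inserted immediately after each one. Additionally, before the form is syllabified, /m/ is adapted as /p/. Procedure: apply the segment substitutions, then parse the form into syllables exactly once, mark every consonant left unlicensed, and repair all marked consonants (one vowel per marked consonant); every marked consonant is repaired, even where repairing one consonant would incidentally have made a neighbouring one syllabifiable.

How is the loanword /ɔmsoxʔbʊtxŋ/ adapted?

Substitution: /m/ → /p/, giving /ɔpsoxʔbʊtxŋ/.
Under (C)V, the unsyllabifiable consonants are /p/, /x/, /ʔ/, /t/, /x/, /ŋ/ (no codas are permitted; onsets are limited to one consonant).
Each unlicensed consonant becomes the onset of a new syllable: /p/ → /pu/, /x/ → /xu/, /ʔ/ → /ʔu/, /t/ → /tu/, /x/ → /xu/, /ŋ/ → /ŋu/.

ɔpusoxuʔubʊtuxuŋu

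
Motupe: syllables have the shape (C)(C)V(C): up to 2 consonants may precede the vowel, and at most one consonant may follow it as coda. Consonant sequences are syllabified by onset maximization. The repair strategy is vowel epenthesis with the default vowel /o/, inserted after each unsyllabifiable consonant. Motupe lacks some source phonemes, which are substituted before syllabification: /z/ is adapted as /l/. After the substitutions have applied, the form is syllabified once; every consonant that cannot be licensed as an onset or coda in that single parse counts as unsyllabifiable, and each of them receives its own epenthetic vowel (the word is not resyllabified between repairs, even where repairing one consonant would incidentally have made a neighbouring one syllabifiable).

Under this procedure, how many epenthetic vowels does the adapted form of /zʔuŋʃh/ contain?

After substitution the input is /lʔuŋʃh/.
The unsyllabifiable consonants are /ʃ/, /h/; each receives one epenthetic vowel.

2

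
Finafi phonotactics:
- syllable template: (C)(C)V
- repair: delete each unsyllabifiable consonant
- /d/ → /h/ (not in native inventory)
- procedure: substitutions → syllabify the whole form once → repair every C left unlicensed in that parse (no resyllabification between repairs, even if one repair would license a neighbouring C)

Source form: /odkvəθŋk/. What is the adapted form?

okvə

Substitution: /d/ → /h/, giving /ohkvəθŋk/.
Under (C)(C)V, the unsyllabifiable consonants are /h/, /θ/, /ŋ/, /k/ (no codas are permitted; onsets may contain at most 2 consonants).
Deletion applies to /h/, /θ/, /ŋ/, /k/.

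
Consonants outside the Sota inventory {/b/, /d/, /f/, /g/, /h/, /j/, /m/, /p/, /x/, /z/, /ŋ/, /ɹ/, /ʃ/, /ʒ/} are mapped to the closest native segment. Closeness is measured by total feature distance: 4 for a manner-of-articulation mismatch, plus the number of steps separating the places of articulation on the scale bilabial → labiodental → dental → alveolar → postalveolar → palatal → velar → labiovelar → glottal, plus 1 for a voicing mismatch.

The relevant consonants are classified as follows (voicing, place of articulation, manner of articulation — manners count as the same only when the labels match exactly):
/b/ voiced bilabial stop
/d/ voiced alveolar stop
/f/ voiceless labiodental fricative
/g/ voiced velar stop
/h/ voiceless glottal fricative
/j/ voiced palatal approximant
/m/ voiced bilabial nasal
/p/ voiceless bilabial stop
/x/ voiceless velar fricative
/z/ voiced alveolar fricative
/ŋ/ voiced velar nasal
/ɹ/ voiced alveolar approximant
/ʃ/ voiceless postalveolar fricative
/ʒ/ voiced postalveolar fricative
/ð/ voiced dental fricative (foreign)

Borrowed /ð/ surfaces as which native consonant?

/z/ is closest: same manner (fricative), place distance 1 (dental→alveolar), same voicing; total 1. Next closest is /f/ at distance 2.

z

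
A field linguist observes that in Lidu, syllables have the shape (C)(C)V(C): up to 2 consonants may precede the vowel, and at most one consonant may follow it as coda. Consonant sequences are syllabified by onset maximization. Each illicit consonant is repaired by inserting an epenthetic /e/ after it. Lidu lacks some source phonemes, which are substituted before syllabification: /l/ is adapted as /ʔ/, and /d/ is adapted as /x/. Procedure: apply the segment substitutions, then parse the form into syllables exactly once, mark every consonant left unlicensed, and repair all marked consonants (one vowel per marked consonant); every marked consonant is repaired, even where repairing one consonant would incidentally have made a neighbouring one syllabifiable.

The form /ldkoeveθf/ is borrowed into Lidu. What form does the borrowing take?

Substitution: /l/ → /ʔ/, /d/ → /x/, giving /ʔxkoeveθf/.
The consonants /ʔ/, /f/ cannot be parsed into a legal (C)(C)V(C) syllable (at most one coda consonant is licensed; onsets may contain at most 2 consonants).
Epenthesis after each stranded consonant: /ʔ/ → /ʔe/, /f/ → /fe/.

ʔexkoeveθfe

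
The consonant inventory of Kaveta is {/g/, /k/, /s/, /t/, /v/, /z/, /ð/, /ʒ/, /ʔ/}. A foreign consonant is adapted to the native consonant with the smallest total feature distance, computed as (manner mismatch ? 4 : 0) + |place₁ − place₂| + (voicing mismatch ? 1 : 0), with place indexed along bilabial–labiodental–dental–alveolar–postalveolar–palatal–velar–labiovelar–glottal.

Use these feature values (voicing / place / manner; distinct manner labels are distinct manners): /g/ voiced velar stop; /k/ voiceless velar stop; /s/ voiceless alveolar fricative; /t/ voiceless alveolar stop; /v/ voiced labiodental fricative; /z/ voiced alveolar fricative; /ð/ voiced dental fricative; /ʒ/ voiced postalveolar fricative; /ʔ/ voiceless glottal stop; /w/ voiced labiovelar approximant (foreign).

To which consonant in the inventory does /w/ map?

g

/g/ is closest: manner differs (approximant→stop, +4), place distance 1 (labiovelar→velar), same voicing; total 5. Next closest is /k/ at distance 6.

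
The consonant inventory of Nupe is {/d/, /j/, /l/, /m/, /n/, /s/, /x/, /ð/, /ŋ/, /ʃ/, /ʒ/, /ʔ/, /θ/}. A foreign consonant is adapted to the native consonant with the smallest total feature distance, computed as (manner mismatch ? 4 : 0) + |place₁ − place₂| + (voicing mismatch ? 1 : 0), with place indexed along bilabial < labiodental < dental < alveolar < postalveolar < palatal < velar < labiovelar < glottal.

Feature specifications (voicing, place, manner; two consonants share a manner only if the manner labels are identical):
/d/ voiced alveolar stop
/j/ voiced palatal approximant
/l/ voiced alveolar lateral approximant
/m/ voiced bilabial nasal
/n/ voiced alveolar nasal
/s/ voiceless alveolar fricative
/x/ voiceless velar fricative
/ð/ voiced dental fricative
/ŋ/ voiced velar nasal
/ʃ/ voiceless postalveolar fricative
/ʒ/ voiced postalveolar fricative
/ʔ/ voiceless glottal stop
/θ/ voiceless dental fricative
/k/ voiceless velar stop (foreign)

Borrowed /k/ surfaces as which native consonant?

ʔ

/ʔ/ is closest: same manner (stop), place distance 2 (velar→glottal), same voicing; total 2. Next closest is /d/ at distance 4.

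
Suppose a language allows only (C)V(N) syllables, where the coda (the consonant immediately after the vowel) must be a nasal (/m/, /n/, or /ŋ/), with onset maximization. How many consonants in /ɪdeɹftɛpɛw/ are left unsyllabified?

3

Syllabifying with onset maximization leaves /ɹ/, /f/, /w/ stranded (only a nasal (/m/, /n/, or /ŋ/) is licensed in coda position; onsets are limited to one consonant).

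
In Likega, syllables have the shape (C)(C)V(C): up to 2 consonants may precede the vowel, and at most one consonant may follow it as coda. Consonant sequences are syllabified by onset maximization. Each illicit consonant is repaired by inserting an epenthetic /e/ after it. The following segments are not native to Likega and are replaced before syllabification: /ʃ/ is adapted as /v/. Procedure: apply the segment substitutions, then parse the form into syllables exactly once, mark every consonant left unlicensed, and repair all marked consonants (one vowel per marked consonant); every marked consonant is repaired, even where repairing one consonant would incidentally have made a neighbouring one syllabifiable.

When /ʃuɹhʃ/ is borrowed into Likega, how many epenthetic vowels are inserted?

2

After substitution the input is /vuɹhv/.
The unsyllabifiable consonants are /h/, /v/; each receives one epenthetic vowel.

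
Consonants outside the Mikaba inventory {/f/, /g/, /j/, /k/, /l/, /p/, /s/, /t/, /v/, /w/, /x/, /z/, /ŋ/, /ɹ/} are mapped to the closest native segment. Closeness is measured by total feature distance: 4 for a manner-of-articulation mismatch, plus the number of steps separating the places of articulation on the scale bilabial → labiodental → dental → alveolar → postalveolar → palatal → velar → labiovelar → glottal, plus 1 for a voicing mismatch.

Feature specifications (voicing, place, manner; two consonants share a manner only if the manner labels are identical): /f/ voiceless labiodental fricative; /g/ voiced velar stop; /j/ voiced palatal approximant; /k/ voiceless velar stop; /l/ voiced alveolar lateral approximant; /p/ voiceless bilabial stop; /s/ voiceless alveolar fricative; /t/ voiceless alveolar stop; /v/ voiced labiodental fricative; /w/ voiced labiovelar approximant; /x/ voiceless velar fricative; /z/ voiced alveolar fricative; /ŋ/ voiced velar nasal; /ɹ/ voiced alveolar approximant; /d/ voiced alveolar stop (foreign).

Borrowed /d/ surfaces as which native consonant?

t

/t/ is closest: same manner (stop), place distance 0 (alveolar→alveolar), voicing differs (+1); total 1. Next closest is /g/ at distance 3.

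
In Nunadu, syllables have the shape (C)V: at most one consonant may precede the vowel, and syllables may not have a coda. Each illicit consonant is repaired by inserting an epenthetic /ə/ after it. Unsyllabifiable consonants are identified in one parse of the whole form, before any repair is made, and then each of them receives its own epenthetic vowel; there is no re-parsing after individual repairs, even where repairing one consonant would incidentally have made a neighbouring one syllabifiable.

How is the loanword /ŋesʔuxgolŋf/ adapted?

The consonants /s/, /x/, /l/, /ŋ/, /f/ cannot be parsed into a legal (C)V syllable (no codas are permitted; onsets are limited to one consonant).
Inserting the epenthetic vowel yields /s/ → /sə/, /x/ → /xə/, /l/ → /lə/, /ŋ/ → /ŋə/, /f/ → /fə/.

ŋesəʔuxəgoləŋəfə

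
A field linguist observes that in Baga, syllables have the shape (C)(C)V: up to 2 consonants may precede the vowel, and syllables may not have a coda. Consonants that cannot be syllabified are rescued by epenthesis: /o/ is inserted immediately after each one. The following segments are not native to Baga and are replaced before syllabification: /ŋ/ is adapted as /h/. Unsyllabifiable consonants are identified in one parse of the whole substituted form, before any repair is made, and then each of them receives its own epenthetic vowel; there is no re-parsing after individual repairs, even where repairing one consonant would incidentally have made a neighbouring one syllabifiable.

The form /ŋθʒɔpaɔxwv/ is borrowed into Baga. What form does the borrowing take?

hoθʒɔpaɔxowovo

Substitution: /ŋ/ → /h/, giving /hθʒɔpaɔxwv/.
Syllabifying with onset maximization leaves /h/, /x/, /w/, /v/ stranded (no codas are permitted; onsets may contain at most 2 consonants).
Each unlicensed consonant becomes the onset of a new syllable: /h/ → /ho/, /x/ → /xo/, /w/ → /wo/, /v/ → /vo/.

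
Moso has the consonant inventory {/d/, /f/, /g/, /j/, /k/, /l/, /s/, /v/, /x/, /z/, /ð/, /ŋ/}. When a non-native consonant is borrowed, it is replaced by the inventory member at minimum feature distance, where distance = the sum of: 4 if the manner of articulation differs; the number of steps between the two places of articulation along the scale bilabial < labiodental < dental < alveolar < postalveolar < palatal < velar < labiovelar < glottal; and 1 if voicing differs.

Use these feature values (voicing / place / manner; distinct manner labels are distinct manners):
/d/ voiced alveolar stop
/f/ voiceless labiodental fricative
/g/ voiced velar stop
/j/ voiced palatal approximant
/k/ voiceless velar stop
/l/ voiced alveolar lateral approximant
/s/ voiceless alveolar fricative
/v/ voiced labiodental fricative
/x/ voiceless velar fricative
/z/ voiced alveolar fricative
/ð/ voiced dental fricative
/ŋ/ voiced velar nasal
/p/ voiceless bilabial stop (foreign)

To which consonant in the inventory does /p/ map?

/d/ is closest: same manner (stop), place distance 3 (bilabial→alveolar), voicing differs (+1); total 4. Next closest is /f/ at distance 5.

d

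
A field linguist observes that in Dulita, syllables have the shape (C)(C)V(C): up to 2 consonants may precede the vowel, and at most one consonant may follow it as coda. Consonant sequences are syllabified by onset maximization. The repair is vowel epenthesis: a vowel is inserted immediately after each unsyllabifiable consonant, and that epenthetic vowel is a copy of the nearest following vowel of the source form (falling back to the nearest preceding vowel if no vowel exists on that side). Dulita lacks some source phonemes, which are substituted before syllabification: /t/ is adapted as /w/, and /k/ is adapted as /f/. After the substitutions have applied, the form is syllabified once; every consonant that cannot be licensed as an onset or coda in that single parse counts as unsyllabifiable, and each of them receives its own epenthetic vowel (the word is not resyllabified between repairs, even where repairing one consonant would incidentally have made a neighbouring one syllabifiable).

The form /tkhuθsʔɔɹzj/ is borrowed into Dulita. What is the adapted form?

Substitution: /t/ → /w/, /k/ → /f/, giving /wfhuθsʔɔɹzj/.
Syllabifying with onset maximization leaves /w/, /z/, /j/ stranded (at most one coda consonant is licensed; onsets may contain at most 2 consonants).
Epenthesis after each stranded consonant: /w/ → /wu/, /z/ → /zɔ/, /j/ → /jɔ/.

wufhuθsʔɔɹzɔjɔ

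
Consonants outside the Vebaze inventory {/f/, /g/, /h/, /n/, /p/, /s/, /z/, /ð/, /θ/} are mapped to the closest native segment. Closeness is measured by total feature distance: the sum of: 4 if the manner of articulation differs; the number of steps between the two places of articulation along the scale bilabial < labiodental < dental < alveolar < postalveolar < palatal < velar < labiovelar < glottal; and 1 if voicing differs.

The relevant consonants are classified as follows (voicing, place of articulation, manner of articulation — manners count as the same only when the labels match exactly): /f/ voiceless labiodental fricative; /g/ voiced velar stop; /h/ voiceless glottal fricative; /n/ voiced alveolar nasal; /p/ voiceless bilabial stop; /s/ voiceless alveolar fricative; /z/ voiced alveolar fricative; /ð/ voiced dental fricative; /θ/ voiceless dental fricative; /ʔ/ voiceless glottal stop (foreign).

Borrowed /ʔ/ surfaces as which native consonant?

/g/ is closest: same manner (stop), place distance 2 (glottal→velar), voicing differs (+1); total 3. Next closest is /h/ at distance 4.

g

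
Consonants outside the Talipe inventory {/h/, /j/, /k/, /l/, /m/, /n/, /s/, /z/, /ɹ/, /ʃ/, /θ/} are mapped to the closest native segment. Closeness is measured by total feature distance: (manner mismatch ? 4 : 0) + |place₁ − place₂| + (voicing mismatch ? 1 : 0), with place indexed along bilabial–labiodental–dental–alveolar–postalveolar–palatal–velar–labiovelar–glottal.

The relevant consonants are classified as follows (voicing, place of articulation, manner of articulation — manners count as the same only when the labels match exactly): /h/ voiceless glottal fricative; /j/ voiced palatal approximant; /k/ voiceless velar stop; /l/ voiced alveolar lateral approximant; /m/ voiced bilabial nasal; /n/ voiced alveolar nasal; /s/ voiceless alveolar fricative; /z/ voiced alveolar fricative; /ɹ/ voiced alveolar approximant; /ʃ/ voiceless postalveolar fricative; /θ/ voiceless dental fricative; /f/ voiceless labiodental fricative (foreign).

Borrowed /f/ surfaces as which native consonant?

/θ/ is closest: same manner (fricative), place distance 1 (labiodental→dental), same voicing; total 1. Next closest is /s/ at distance 2.

θ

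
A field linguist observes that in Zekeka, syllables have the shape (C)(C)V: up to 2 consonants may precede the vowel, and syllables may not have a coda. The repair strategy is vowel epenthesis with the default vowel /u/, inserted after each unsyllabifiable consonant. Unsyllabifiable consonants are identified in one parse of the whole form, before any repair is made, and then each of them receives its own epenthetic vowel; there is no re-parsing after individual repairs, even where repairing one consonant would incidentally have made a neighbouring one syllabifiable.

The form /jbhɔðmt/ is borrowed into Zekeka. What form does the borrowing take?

jubhɔðumutu

Under (C)(C)V, the unsyllabifiable consonants are /j/, /ð/, /m/, /t/ (no codas are permitted; onsets may contain at most 2 consonants).
Epenthesis after each stranded consonant: /j/ → /ju/, /ð/ → /ðu/, /m/ → /mu/, /t/ → /tu/.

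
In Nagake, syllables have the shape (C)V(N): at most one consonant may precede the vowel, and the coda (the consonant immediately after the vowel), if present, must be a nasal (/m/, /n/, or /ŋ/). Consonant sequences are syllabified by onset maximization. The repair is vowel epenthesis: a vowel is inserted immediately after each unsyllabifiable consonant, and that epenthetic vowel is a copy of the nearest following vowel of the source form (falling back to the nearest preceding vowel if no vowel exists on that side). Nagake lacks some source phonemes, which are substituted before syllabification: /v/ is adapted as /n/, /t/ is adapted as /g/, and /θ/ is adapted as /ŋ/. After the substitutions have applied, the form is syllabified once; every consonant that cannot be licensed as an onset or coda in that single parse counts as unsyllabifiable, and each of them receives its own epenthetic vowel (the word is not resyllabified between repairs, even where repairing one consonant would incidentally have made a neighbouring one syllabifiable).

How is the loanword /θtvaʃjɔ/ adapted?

ŋaganaʃɔjɔ

Substitution: /θ/ → /ŋ/, /t/ → /g/, /v/ → /n/, giving /ŋgnaʃjɔ/.
Under (C)V(N), the unsyllabifiable consonants are /ŋ/, /g/, /ʃ/ (only a nasal (/m/, /n/, or /ŋ/) is licensed in coda position; onsets are limited to one consonant).
Inserting the epenthetic vowel yields /ŋ/ → /ŋa/, /g/ → /ga/, /ʃ/ → /ʃɔ/.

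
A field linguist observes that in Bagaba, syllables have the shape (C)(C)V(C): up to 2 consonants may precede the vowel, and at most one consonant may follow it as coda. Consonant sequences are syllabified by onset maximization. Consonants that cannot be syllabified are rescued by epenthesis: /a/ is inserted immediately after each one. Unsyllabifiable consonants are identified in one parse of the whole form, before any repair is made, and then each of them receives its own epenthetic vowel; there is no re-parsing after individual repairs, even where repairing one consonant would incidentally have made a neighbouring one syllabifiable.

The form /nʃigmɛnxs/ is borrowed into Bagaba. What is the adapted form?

nʃigmɛnxasa

Under (C)(C)V(C), the unsyllabifiable consonants are /x/, /s/ (at most one coda consonant is licensed; onsets may contain at most 2 consonants).
Inserting the epenthetic vowel yields /x/ → /xa/, /s/ → /sa/.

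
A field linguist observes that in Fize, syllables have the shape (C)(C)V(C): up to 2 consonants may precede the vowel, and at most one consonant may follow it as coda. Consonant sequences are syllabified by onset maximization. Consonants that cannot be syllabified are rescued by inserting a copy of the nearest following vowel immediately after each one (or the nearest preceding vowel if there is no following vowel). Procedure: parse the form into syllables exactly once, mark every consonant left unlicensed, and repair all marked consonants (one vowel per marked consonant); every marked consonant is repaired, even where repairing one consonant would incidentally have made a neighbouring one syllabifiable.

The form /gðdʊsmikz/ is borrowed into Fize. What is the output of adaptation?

gʊðdʊsmikzi

The consonants /g/, /z/ cannot be parsed into a legal (C)(C)V(C) syllable (at most one coda consonant is licensed; onsets may contain at most 2 consonants).
Each unlicensed consonant becomes the onset of a new syllable: /g/ → /gʊ/, /z/ → /zi/.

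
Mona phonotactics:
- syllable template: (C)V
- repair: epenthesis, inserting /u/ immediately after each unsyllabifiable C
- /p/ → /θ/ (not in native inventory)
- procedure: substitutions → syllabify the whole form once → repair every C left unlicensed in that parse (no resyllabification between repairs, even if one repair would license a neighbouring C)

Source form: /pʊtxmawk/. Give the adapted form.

θʊtuxumawuku

Substitution: /p/ → /θ/, giving /θʊtxmawk/.
Syllabifying with onset maximization leaves /t/, /x/, /w/, /k/ stranded (no codas are permitted; onsets are limited to one consonant).
Inserting the epenthetic vowel yields /t/ → /tu/, /x/ → /xu/, /w/ → /wu/, /k/ → /ku/.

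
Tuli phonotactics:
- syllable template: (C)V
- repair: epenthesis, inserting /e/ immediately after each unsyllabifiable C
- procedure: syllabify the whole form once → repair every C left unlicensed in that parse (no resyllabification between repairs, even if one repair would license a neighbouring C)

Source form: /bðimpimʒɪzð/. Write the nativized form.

beðimepimeʒɪzeðe

The consonants /b/, /m/, /m/, /z/, /ð/ cannot be parsed into a legal (C)V syllable (no codas are permitted; onsets are limited to one consonant).
Epenthesis after each stranded consonant: /b/ → /be/, /m/ → /me/, /m/ → /me/, /z/ → /ze/, /ð/ → /ðe/.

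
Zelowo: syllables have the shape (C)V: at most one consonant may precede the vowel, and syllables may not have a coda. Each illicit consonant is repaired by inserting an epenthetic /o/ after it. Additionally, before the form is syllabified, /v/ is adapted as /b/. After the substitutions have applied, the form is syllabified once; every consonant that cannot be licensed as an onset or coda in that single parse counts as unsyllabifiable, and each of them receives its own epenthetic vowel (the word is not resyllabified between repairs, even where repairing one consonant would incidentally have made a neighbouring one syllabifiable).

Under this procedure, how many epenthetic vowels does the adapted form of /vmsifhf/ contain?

5

After substitution the input is /bmsifhf/.
The unsyllabifiable consonants are /b/, /m/, /f/, /h/, /f/; each receives one epenthetic vowel.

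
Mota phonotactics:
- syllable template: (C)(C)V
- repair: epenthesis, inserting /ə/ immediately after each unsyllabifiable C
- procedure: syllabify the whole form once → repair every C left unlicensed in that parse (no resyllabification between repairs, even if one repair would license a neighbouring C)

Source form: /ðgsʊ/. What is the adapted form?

Under (C)(C)V, the unsyllabifiable consonants are /ð/ (no codas are permitted; onsets may contain at most 2 consonants).
Epenthesis after each stranded consonant: /ð/ → /ðə/.

ðəgsʊ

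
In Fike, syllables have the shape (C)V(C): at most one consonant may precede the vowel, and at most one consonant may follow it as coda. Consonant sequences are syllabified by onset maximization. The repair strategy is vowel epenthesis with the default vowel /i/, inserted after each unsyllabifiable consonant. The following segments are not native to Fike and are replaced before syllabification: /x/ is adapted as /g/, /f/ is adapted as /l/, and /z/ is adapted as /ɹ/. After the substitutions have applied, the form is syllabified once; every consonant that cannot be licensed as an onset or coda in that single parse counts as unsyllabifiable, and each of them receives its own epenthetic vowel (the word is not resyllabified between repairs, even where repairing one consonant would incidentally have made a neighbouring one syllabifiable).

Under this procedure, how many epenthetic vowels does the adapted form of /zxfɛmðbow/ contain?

3

After substitution the input is /ɹglɛmðbow/.
The unsyllabifiable consonants are /ɹ/, /g/, /ð/; each receives one epenthetic vowel.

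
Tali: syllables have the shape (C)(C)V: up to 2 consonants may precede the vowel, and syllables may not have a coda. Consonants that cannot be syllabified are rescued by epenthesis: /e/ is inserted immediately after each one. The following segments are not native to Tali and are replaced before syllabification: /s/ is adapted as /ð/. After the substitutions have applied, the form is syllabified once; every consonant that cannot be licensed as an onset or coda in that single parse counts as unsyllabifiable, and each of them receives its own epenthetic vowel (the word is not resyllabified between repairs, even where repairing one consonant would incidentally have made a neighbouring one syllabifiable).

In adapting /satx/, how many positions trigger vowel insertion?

2

After substitution the input is /ðatx/.
The unsyllabifiable consonants are /t/, /x/; each receives one epenthetic vowel.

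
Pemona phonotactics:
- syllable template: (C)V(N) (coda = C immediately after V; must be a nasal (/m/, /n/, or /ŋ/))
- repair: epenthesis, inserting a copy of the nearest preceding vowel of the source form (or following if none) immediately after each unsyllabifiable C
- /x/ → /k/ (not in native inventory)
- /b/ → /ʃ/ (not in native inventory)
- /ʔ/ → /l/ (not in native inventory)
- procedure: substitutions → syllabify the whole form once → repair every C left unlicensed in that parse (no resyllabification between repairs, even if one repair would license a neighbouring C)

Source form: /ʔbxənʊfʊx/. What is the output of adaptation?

ləʃəkənʊfʊkʊ

Substitution: /ʔ/ → /l/, /b/ → /ʃ/, /x/ → /k/, giving /lʃkənʊfʊk/.
Under (C)V(N), the unsyllabifiable consonants are /l/, /ʃ/, /k/ (only a nasal (/m/, /n/, or /ŋ/) is licensed in coda position; onsets are limited to one consonant).
Inserting the epenthetic vowel yields /l/ → /lə/, /ʃ/ → /ʃə/, /k/ → /kʊ/.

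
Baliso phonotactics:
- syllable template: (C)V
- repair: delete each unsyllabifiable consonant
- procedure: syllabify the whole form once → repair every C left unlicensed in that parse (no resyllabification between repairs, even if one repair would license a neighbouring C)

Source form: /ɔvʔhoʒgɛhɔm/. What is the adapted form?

Syllabifying with onset maximization leaves /v/, /ʔ/, /ʒ/, /m/ stranded (no codas are permitted; onsets are limited to one consonant).
Deleting the stranded consonants removes /v/, /ʔ/, /ʒ/, /m/.

ɔhogɛhɔ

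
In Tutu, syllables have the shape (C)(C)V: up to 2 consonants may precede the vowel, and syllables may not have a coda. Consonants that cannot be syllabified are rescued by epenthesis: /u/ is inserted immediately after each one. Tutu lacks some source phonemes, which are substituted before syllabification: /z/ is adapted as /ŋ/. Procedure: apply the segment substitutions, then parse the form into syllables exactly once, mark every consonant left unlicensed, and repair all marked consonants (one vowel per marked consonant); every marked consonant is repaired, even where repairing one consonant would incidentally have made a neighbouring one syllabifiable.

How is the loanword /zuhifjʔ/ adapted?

ŋuhifujuʔu

Substitution: /z/ → /ŋ/, giving /ŋuhifjʔ/.
Syllabifying with onset maximization leaves /f/, /j/, /ʔ/ stranded (no codas are permitted; onsets may contain at most 2 consonants).
Each unlicensed consonant becomes the onset of a new syllable: /f/ → /fu/, /j/ → /ju/, /ʔ/ → /ʔu/.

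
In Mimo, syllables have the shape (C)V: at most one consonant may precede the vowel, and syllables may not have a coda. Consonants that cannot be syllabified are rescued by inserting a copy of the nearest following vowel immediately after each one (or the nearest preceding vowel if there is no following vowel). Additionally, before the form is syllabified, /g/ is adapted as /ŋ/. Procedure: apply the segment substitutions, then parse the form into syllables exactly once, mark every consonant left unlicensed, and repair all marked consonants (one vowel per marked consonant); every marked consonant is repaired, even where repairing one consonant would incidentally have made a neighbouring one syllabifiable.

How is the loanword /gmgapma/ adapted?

ŋamaŋapama

Substitution: /g/ → /ŋ/, giving /ŋmŋapma/.
Under (C)V, the unsyllabifiable consonants are /ŋ/, /m/, /p/ (no codas are permitted; onsets are limited to one consonant).
Epenthesis after each stranded consonant: /ŋ/ → /ŋa/, /m/ → /ma/, /p/ → /pa/.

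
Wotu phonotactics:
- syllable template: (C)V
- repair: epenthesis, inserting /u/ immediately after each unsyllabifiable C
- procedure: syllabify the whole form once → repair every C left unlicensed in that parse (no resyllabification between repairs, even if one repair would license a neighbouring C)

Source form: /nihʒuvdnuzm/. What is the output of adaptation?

Syllabifying with onset maximization leaves /h/, /v/, /d/, /z/, /m/ stranded (no codas are permitted; onsets are limited to one consonant).
Each unlicensed consonant becomes the onset of a new syllable: /h/ → /hu/, /v/ → /vu/, /d/ → /du/, /z/ → /zu/, /m/ → /mu/.

nihuʒuvudunuzumu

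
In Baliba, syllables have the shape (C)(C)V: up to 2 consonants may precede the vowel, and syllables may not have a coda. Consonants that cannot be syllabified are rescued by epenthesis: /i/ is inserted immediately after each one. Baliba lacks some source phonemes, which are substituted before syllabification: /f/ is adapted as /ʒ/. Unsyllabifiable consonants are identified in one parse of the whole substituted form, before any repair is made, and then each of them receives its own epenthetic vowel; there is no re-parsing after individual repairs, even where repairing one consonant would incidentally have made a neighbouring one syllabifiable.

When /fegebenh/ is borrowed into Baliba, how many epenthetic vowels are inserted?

2

After substitution the input is /ʒegebenh/.
The unsyllabifiable consonants are /n/, /h/; each receives one epenthetic vowel.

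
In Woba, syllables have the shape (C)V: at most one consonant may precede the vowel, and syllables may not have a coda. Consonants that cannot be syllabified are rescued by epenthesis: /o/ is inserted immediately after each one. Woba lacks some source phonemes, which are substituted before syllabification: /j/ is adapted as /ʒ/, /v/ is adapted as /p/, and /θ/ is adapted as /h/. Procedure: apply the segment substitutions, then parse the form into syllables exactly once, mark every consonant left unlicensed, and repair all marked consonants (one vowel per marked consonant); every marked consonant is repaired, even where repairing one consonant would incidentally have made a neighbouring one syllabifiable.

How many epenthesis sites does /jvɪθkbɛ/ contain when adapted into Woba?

3

After substitution the input is /ʒpɪhkbɛ/.
The unsyllabifiable consonants are /ʒ/, /h/, /k/; each receives one epenthetic vowel.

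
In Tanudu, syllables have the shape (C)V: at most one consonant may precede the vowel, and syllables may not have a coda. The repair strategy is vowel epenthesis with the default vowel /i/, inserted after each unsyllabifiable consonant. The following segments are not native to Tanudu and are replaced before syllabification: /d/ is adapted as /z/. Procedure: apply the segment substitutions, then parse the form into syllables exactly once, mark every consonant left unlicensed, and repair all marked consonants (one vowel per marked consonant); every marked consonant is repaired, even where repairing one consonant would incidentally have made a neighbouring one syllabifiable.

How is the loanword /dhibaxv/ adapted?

zihibaxivi

Substitution: /d/ → /z/, giving /zhibaxv/.
The consonants /z/, /x/, /v/ cannot be parsed into a legal (C)V syllable (no codas are permitted; onsets are limited to one consonant).
Epenthesis after each stranded consonant: /z/ → /zi/, /x/ → /xi/, /v/ → /vi/.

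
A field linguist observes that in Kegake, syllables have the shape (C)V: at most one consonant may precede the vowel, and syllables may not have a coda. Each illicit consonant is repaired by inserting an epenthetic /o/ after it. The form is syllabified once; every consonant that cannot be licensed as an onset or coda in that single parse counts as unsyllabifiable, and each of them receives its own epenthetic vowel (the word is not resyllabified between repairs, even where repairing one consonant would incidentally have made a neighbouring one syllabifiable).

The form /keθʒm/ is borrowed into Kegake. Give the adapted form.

Under (C)V, the unsyllabifiable consonants are /θ/, /ʒ/, /m/ (no codas are permitted; onsets are limited to one consonant).
Inserting the epenthetic vowel yields /θ/ → /θo/, /ʒ/ → /ʒo/, /m/ → /mo/.

keθoʒomo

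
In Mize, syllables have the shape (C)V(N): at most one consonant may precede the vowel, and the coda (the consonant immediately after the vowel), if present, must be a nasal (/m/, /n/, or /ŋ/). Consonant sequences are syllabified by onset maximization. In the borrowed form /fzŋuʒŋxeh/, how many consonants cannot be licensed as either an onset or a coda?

The consonants /f/, /z/, /ʒ/, /ŋ/, /h/ cannot be parsed into a legal (C)V(N) syllable (only a nasal (/m/, /n/, or /ŋ/) is licensed in coda position; onsets are limited to one consonant).

5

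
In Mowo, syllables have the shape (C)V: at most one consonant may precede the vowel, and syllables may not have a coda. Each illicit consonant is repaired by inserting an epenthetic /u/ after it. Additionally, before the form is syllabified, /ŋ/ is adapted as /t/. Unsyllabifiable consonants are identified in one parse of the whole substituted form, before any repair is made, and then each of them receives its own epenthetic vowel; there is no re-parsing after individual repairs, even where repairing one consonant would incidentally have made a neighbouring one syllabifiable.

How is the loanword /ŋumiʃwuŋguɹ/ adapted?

Substitution: /ŋ/ → /t/, giving /tumiʃwutguɹ/.
Under (C)V, the unsyllabifiable consonants are /ʃ/, /t/, /ɹ/ (no codas are permitted; onsets are limited to one consonant).
Each unlicensed consonant becomes the onset of a new syllable: /ʃ/ → /ʃu/, /t/ → /tu/, /ɹ/ → /ɹu/.

tumiʃuwutuguɹu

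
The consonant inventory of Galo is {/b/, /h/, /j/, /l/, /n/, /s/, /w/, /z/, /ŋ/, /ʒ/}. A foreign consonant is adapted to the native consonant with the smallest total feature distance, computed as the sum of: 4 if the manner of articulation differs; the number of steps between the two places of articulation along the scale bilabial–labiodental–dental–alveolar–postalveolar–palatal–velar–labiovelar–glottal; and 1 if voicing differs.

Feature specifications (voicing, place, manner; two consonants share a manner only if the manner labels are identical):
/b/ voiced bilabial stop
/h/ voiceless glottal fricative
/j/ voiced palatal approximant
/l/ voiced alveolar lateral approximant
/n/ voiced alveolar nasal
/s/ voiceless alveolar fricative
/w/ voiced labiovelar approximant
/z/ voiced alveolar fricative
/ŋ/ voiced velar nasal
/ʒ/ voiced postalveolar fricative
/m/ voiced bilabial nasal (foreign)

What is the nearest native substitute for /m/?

n

/n/ is closest: same manner (nasal), place distance 3 (bilabial→alveolar), same voicing; total 3. Next closest is /b/ at distance 4.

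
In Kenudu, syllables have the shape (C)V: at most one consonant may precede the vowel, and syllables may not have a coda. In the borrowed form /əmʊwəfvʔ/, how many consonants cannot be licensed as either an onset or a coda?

3

The consonants /f/, /v/, /ʔ/ cannot be parsed into a legal (C)V syllable (no codas are permitted; onsets are limited to one consonant).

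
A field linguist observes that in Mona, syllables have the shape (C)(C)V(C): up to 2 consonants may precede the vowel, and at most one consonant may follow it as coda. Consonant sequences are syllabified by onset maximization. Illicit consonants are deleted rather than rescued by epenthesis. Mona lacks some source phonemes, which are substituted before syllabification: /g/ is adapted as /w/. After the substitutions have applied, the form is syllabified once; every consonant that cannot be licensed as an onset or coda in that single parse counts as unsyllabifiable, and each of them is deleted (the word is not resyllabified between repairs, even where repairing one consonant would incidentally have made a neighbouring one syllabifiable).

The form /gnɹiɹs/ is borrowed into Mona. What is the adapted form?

Substitution: /g/ → /w/, giving /wnɹiɹs/.
Syllabifying with onset maximization leaves /w/, /s/ stranded (at most one coda consonant is licensed; onsets may contain at most 2 consonants).
Deleting the stranded consonants removes /w/, /s/.

nɹiɹ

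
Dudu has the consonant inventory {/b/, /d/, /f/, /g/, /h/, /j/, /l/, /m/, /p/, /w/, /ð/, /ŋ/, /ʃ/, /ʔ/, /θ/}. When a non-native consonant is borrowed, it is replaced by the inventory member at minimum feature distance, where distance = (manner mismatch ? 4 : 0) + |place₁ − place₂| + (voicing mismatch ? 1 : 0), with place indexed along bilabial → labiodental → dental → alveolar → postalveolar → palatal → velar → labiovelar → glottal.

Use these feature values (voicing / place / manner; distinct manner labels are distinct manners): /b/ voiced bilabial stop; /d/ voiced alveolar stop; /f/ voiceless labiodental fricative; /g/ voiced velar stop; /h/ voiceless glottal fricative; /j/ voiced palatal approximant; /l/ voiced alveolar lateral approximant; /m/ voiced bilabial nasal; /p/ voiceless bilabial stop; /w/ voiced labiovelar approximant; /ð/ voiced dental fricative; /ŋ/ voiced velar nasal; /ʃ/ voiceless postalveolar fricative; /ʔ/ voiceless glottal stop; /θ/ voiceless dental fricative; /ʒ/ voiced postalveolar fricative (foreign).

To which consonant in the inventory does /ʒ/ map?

ʃ

/ʃ/ is closest: same manner (fricative), place distance 0 (postalveolar→postalveolar), voicing differs (+1); total 1. Next closest is /ð/ at distance 2.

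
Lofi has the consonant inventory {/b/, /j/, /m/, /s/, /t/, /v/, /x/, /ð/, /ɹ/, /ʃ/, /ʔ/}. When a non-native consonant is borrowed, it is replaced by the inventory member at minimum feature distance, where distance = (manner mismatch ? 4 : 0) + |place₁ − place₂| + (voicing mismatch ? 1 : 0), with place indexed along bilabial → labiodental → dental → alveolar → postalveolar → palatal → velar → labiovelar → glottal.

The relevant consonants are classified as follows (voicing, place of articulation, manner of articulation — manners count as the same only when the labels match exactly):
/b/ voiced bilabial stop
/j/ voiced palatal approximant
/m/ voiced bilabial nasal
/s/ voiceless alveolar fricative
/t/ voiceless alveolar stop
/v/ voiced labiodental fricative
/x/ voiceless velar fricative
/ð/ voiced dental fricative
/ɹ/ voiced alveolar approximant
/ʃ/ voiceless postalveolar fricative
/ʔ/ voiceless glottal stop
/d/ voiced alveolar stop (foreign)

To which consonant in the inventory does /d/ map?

t

/t/ is closest: same manner (stop), place distance 0 (alveolar→alveolar), voicing differs (+1); total 1. Next closest is /b/ at distance 3.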